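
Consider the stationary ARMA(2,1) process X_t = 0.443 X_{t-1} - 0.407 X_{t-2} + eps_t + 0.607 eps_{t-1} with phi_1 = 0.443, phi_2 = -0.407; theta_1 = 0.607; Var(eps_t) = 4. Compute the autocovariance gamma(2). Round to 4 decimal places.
\gamma(2) = -1.7279

Multiply the model equation by X_{t-k} and take expectations. With theta_0 = psi_0 = 1 and psi_j the MA(infinity) weights, this gives
  gamma(k) - sum_i phi_i gamma(k-i) = c_k,
  c_k = sigma^2 * sum_{j=k..q} theta_j psi_{j-k}   (c_k = 0 for k > q),
using gamma(-m) = gamma(m).
psi-weights needed (psi_j = theta_j + sum_i phi_i psi_{j-i}):
  psi_1 = theta_1 + phi_1 = 0.607 + (0.443) = 1.05
Right-hand sides:
  c_0 = sigma^2 (1 + theta_1 psi_1) = 4 * (1 + (0.607)(1.05)) = 4 * 1.63735 = 6.5494
  c_1 = sigma^2 theta_1 = 4 * (0.607) = 2.428
  c_2 = 0
Equations for k = 0, 1, 2 (AR order 2, c_2 = 0):
  (E0) gamma(0) = phi_1 gamma(1) + phi_2 gamma(2) + c_0
  (E1) gamma(1) = phi_1 gamma(0) + phi_2 gamma(1) + c_1
  (E2) gamma(2) = phi_1 gamma(1) + phi_2 gamma(0)
From (E1): gamma(1) = A gamma(0) + B with
  A = phi_1 / (1 - phi_2) = 0.443 / 1.407 = 0.314854,   B = c_1 / (1 - phi_2) = 2.428 / 1.407 = 1.725657.
Insert (E2) into (E0): gamma(0) (1 - phi_2^2) = phi_1 (1 + phi_2) gamma(1) + c_0.
  phi_1 (1 + phi_2) = (0.443)(0.593) = 0.262699,   1 - phi_2^2 = 0.834351.
Replace gamma(1) by A gamma(0) + B and collect gamma(0):
  gamma(0) [0.834351 - (0.262699)(0.314854)] = (0.262699)(1.725657) + 6.5494
  gamma(0) * 0.751639 = 7.002728
  gamma(0) = 7.002728 / 0.751639 = 9.31661.
  gamma(1) = A gamma(0) + B = (0.314854)(9.31661) + (1.725657) = 4.659032.
  gamma(2) = phi_1 gamma(1) + phi_2 gamma(0) = (0.443)(4.659032) + (-0.407)(9.31661) = -1.727909.
Therefore gamma(2) = -1.7279 (to 4 decimal places).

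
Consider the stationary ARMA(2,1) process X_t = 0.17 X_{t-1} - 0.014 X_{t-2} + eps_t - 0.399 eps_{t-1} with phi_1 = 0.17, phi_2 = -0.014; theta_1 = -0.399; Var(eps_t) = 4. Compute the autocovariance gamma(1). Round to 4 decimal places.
\gamma(1) = -0.8663

Multiply the model equation by X_{t-k} and take expectations. With theta_0 = psi_0 = 1 and psi_j the MA(infinity) weights, this gives
  gamma(k) - sum_i phi_i gamma(k-i) = c_k,
  c_k = sigma^2 * sum_{j=k..q} theta_j psi_{j-k}   (c_k = 0 for k > q),
using gamma(-m) = gamma(m).
psi-weights needed (psi_j = theta_j + sum_i phi_i psi_{j-i}):
  psi_1 = theta_1 + phi_1 = -0.399 + (0.17) = -0.229
Right-hand sides:
  c_0 = sigma^2 (1 + theta_1 psi_1) = 4 * (1 + (-0.399)(-0.229)) = 4 * 1.091371 = 4.365484
  c_1 = sigma^2 theta_1 = 4 * (-0.399) = -1.596
  c_2 = 0
Equations for k = 0, 1, 2 (AR order 2, c_2 = 0):
  (E0) gamma(0) = phi_1 gamma(1) + phi_2 gamma(2) + c_0
  (E1) gamma(1) = phi_1 gamma(0) + phi_2 gamma(1) + c_1
  (E2) gamma(2) = phi_1 gamma(1) + phi_2 gamma(0)
From (E1): gamma(1) = A gamma(0) + B with
  A = phi_1 / (1 - phi_2) = 0.17 / 1.014 = 0.167653,   B = c_1 / (1 - phi_2) = -1.596 / 1.014 = -1.573964.
Insert (E2) into (E0): gamma(0) (1 - phi_2^2) = phi_1 (1 + phi_2) gamma(1) + c_0.
  phi_1 (1 + phi_2) = (0.17)(0.986) = 0.16762,   1 - phi_2^2 = 0.999804.
Replace gamma(1) by A gamma(0) + B and collect gamma(0):
  gamma(0) [0.999804 - (0.16762)(0.167653)] = (0.16762)(-1.573964) + 4.365484
  gamma(0) * 0.971702 = 4.101656
  gamma(0) = 4.101656 / 0.971702 = 4.221105.
  gamma(1) = A gamma(0) + B = (0.167653)(4.221105) + (-1.573964) = -0.866284.
Therefore gamma(1) = -0.8663 (to 4 decimal places).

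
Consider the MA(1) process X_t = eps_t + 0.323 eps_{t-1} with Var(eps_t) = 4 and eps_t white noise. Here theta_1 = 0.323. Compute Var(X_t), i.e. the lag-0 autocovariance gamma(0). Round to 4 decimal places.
\gamma(0) = 4.4173

For an MA(q) process X_t = eps_t + sum_i theta_i eps_{t-i} with
Var(eps_t) = sigma^2, the variance is
  gamma(0) = sigma^2 * (1 + sum_i theta_i^2).
  sum_i theta_i^2 = (0.323)^2 = 0.104329.
  gamma(0) = 4 * (1 + 0.104329) = 4 * 1.104329 = 4.417316, which rounds to 4.4173.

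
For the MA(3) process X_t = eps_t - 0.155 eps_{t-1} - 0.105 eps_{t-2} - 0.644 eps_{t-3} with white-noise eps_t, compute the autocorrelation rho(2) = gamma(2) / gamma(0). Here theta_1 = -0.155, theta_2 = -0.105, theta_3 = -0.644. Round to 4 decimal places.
\rho(2) = -0.0036

For an MA(q) process with theta_0 = 1, the autocovariance is
  gamma(k) = sigma^2 * sum_{i=0..q-k} theta_i * theta_{i+k},
and rho(k) = gamma(k) / gamma(0). Sigma^2 cancels.
  numerator   = (1)*(-0.105) + (-0.155)*(-0.644) = -0.00518.
  denominator = (1)^2 + (-0.155)^2 + (-0.105)^2 + (-0.644)^2 = 1.449786.
  rho(2) = -0.00518 / 1.449786 = -0.0036.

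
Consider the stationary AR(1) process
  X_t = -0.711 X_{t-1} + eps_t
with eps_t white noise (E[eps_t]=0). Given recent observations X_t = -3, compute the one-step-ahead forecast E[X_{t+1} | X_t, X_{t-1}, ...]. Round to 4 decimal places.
E[X_{t+1} \mid \mathcal F_t] = 2.1330

For an AR(p) model X_t = c + sum_i phi_i X_{t-i} + eps_t, the
one-step-ahead conditional mean is
  E[X_{t+1} | X_t, ...] = c + sum_i phi_i X_{t+1-i}.
Substitute known values:
  E[X_{t+1} | ...] = (-0.711) * (-3)
                   = 2.1330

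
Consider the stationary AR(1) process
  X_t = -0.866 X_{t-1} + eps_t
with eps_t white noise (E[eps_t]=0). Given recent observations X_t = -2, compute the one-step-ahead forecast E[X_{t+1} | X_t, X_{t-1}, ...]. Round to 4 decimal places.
E[X_{t+1} \mid \mathcal F_t] = 1.7320

For an AR(p) model X_t = c + sum_i phi_i X_{t-i} + eps_t, the
one-step-ahead conditional mean is
  E[X_{t+1} | X_t, ...] = c + sum_i phi_i X_{t+1-i}.
Substitute known values:
  E[X_{t+1} | ...] = (-0.866) * (-2)
                   = 1.7320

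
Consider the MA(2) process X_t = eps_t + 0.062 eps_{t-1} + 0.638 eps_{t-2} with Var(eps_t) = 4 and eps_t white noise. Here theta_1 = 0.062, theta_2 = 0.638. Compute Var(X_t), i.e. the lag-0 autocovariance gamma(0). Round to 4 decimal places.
\gamma(0) = 5.6436

For an MA(q) process X_t = eps_t + sum_i theta_i eps_{t-i} with
Var(eps_t) = sigma^2, the variance is
  gamma(0) = sigma^2 * (1 + sum_i theta_i^2).
  sum_i theta_i^2 = (0.062)^2 + (0.638)^2 = 0.003844 + 0.407044 = 0.410888.
  gamma(0) = 4 * (1 + 0.410888) = 4 * 1.410888 = 5.643552, which rounds to 5.6436.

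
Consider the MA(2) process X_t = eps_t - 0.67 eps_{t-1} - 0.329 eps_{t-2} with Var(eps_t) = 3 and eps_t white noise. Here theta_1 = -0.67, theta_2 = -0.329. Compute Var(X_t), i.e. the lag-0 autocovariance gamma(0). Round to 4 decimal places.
\gamma(0) = 4.6714

For an MA(q) process X_t = eps_t + sum_i theta_i eps_{t-i} with
Var(eps_t) = sigma^2, the variance is
  gamma(0) = sigma^2 * (1 + sum_i theta_i^2).
  sum_i theta_i^2 = (-0.67)^2 + (-0.329)^2 = 0.4489 + 0.108241 = 0.557141.
  gamma(0) = 3 * (1 + 0.557141) = 3 * 1.557141 = 4.671423, which rounds to 4.6714.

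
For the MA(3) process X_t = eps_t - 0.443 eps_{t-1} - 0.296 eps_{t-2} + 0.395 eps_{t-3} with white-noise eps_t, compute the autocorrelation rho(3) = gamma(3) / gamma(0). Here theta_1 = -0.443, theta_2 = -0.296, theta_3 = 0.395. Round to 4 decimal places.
\rho(3) = 0.2743

For an MA(q) process with theta_0 = 1, the autocovariance is
  gamma(k) = sigma^2 * sum_{i=0..q-k} theta_i * theta_{i+k},
and rho(k) = gamma(k) / gamma(0). Sigma^2 cancels.
  numerator   = (1)*(0.395) = 0.395.
  denominator = (1)^2 + (-0.443)^2 + (-0.296)^2 + (0.395)^2 = 1.43989.
  rho(3) = 0.395 / 1.43989 = 0.2743.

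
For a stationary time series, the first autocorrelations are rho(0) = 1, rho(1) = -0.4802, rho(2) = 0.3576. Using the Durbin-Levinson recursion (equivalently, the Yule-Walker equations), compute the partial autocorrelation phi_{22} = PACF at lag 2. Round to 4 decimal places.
\phi_{22} = 0.1651

The PACF at lag k is phi_{kk}, the last component of the solution
to the Yule-Walker system G_k phi = r_k where
  (G_k)_{ij} = rho(|i - j|), (r_k)_i = rho(i), i,j = 1..k.
Equivalently, Durbin-Levinson gives phi_{kk} iteratively:
  phi_{11} = rho(1)
  phi_{kk} = [rho(k) - sum_{j=1..k-1} phi_{k-1,j} rho(k-j)]
            / [1 - sum_{j=1..k-1} phi_{k-1,j} rho(j)],
  phi_{k,j} = phi_{k-1,j} - phi_{kk} phi_{k-1,k-j},  j = 1..k-1.
Step k = 1:
  phi_11 = rho(1) = -0.4802.
Step k = 2:
  phi_22 = [rho(2) - phi_11 rho(1)] / [1 - phi_11 rho(1)] = [0.3576 - (-0.4802)(-0.4802)] / [1 - (-0.4802)(-0.4802)]
         = 0.12700796 / 0.76940796 = 0.1651.
Therefore phi_{22} = 0.1651.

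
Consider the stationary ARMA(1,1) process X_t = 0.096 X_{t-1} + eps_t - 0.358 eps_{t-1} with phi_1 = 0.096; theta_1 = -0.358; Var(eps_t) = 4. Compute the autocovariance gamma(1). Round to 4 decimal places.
\gamma(1) = -1.0214

Multiply the model equation by X_{t-k} and take expectations. With theta_0 = psi_0 = 1 and psi_j the MA(infinity) weights, this gives
  gamma(k) - sum_i phi_i gamma(k-i) = c_k,
  c_k = sigma^2 * sum_{j=k..q} theta_j psi_{j-k}   (c_k = 0 for k > q),
using gamma(-m) = gamma(m).
psi-weights needed (psi_j = theta_j + sum_i phi_i psi_{j-i}):
  psi_1 = theta_1 + phi_1 = -0.358 + (0.096) = -0.262
Right-hand sides:
  c_0 = sigma^2 (1 + theta_1 psi_1) = 4 * (1 + (-0.358)(-0.262)) = 4 * 1.093796 = 4.375184
  c_1 = sigma^2 theta_1 = 4 * (-0.358) = -1.432
  c_2 = 0
Equations for k = 0 and k = 1 (AR order 1):
  gamma(0) = phi_1 gamma(1) + c_0
  gamma(1) = phi_1 gamma(0) + c_1
Substituting the second into the first: gamma(0) (1 - phi_1^2) = c_0 + phi_1 c_1, so
  gamma(0) = (c_0 + phi_1 c_1) / (1 - phi_1^2) = (4.375184 + (0.096)(-1.432)) / (1 - (0.096)^2) = 4.237712 / 0.990784 = 4.27713.
  gamma(1) = phi_1 gamma(0) + c_1 = (0.096)(4.27713) + (-1.432) = -1.021396.
Therefore gamma(1) = -1.0214 (to 4 decimal places).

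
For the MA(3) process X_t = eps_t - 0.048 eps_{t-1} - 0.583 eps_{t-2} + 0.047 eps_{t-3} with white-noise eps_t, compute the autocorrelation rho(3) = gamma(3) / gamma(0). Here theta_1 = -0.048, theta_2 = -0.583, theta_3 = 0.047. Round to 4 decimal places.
\rho(3) = 0.0350

For an MA(q) process with theta_0 = 1, the autocovariance is
  gamma(k) = sigma^2 * sum_{i=0..q-k} theta_i * theta_{i+k},
and rho(k) = gamma(k) / gamma(0). Sigma^2 cancels.
  numerator   = (1)*(0.047) = 0.047.
  denominator = (1)^2 + (-0.048)^2 + (-0.583)^2 + (0.047)^2 = 1.344402.
  rho(3) = 0.047 / 1.344402 = 0.0350.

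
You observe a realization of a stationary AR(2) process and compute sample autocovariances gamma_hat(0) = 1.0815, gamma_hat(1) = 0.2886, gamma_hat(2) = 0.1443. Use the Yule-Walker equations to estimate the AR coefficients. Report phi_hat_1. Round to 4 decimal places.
\hat\phi_{1} = 0.2490

The Yule-Walker equations for an AR(p) process read, in matrix form,
  Gamma_p phi = r_p,   with   (Gamma_p)_{ij} = gamma(|i - j|),
                       (r_p)_i = gamma(i),   i,j = 1..p.
Substitute the sample gammas (Toeplitz matrix and right-hand side of size 2):
  Gamma_p = [[1.0815, 0.2886], [0.2886, 1.0815]]
  r_p     = [0.2886, 0.1443]
Written out:
  1.0815 phi_1 + 0.2886 phi_2 = 0.2886
  0.2886 phi_1 + 1.0815 phi_2 = 0.1443
Solve by Cramer's rule:
  det = gamma(0)^2 - gamma(1)^2 = (1.0815)^2 - (0.2886)^2 = 1.16964225 - 0.08328996 = 1.08635229
  phi_hat_1 = [gamma(1) gamma(0) - gamma(1) gamma(2)] / det = [(0.2886)(1.0815) - (0.2886)(0.1443)] / 1.08635229 = 0.27047592 / 1.08635229 = 0.249
  phi_hat_2 = [gamma(0) gamma(2) - gamma(1)^2] / det = [(1.0815)(0.1443) - (0.2886)^2] / 1.08635229 = 0.07277049 / 1.08635229 = 0.067
So phi_hat = [0.2490, 0.0670].
Therefore phi_hat_1 = 0.2490.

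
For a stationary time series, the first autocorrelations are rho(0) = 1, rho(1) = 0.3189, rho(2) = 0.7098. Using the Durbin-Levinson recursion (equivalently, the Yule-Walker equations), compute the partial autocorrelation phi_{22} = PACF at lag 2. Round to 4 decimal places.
\phi_{22} = 0.6769

The PACF at lag k is phi_{kk}, the last component of the solution
to the Yule-Walker system G_k phi = r_k where
  (G_k)_{ij} = rho(|i - j|), (r_k)_i = rho(i), i,j = 1..k.
Equivalently, Durbin-Levinson gives phi_{kk} iteratively:
  phi_{11} = rho(1)
  phi_{kk} = [rho(k) - sum_{j=1..k-1} phi_{k-1,j} rho(k-j)]
            / [1 - sum_{j=1..k-1} phi_{k-1,j} rho(j)],
  phi_{k,j} = phi_{k-1,j} - phi_{kk} phi_{k-1,k-j},  j = 1..k-1.
Step k = 1:
  phi_11 = rho(1) = 0.3189.
Step k = 2:
  phi_22 = [rho(2) - phi_11 rho(1)] / [1 - phi_11 rho(1)] = [0.7098 - (0.3189)(0.3189)] / [1 - (0.3189)(0.3189)]
         = 0.60810279 / 0.89830279 = 0.6769.
Therefore phi_{22} = 0.6769.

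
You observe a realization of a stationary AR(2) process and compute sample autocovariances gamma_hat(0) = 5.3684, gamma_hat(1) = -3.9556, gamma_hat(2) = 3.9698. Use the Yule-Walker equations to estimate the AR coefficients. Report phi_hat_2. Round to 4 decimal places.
\hat\phi_{2} = 0.4300

The Yule-Walker equations for an AR(p) process read, in matrix form,
  Gamma_p phi = r_p,   with   (Gamma_p)_{ij} = gamma(|i - j|),
                       (r_p)_i = gamma(i),   i,j = 1..p.
Substitute the sample gammas (Toeplitz matrix and right-hand side of size 2):
  Gamma_p = [[5.3684, -3.9556], [-3.9556, 5.3684]]
  r_p     = [-3.9556, 3.9698]
Written out:
  5.3684 phi_1 - 3.9556 phi_2 = -3.9556
  -3.9556 phi_1 + 5.3684 phi_2 = 3.9698
Solve by Cramer's rule:
  det = gamma(0)^2 - gamma(1)^2 = (5.3684)^2 - (-3.9556)^2 = 28.81971856 - 15.64677136 = 13.1729472
  phi_hat_1 = [gamma(1) gamma(0) - gamma(1) gamma(2)] / det = [(-3.9556)(5.3684) - (-3.9556)(3.9698)] / 13.1729472 = -5.53230216 / 13.1729472 = -0.42
  phi_hat_2 = [gamma(0) gamma(2) - gamma(1)^2] / det = [(5.3684)(3.9698) - (-3.9556)^2] / 13.1729472 = 5.66470296 / 13.1729472 = 0.43
So phi_hat = [-0.4200, 0.4300].
Therefore phi_hat_2 = 0.4300.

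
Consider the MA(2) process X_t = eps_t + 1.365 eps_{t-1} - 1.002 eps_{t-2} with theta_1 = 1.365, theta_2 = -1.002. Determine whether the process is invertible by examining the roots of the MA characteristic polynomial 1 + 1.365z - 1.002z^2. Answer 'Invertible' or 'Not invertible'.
\text{Not invertible}

The MA(q) characteristic polynomial is P(z) = 1 + 1.365z - 1.002z^2.
Invertibility requires all roots to lie outside the unit circle, i.e. |z| > 1 for every root.
Set 1 + (1.365) z + (-1.002) z^2 = 0, i.e. a z^2 + b z + c = 0 with a = -1.002, b = 1.365, c = 1.
Discriminant D = b^2 - 4ac = (1.365)^2 - 4*(-1.002)*1 = 1.863225 - (-4.008) = 5.871225.
D >= 0, so the roots are real: z = (-b +/- sqrt(D)) / (2a) = (-1.365 +/- 2.423061) / (-2.004).
  z_1 = (-1.365 + 2.423061) / (-2.004) = -0.528,   |z_1| = 0.528.
  z_2 = (-1.365 - 2.423061) / (-2.004) = 1.8903,   |z_2| = 1.8903.
Moduli of all roots: 0.5280, 1.8903.
All moduli strictly greater than 1? No.
Verdict: Not invertible.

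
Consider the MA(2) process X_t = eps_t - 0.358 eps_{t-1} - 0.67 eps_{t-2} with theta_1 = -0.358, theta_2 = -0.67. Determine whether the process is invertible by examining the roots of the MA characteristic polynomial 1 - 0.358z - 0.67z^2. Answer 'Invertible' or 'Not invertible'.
\text{Not invertible}

The MA(q) characteristic polynomial is P(z) = 1 - 0.358z - 0.67z^2.
Invertibility requires all roots to lie outside the unit circle, i.e. |z| > 1 for every root.
Set 1 + (-0.358) z + (-0.67) z^2 = 0, i.e. a z^2 + b z + c = 0 with a = -0.67, b = -0.358, c = 1.
Discriminant D = b^2 - 4ac = (-0.358)^2 - 4*(-0.67)*1 = 0.128164 - (-2.68) = 2.808164.
D >= 0, so the roots are real: z = (-b +/- sqrt(D)) / (2a) = (0.358 +/- 1.675758) / (-1.34).
  z_1 = (0.358 + 1.675758) / (-1.34) = -1.5177,   |z_1| = 1.5177.
  z_2 = (0.358 - 1.675758) / (-1.34) = 0.9834,   |z_2| = 0.9834.
Moduli of all roots: 1.5177, 0.9834.
All moduli strictly greater than 1? No.
Verdict: Not invertible.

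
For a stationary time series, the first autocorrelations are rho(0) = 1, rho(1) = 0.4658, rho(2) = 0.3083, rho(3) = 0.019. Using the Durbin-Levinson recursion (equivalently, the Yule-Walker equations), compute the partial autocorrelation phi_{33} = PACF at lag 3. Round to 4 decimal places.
\phi_{33} = -0.2100

The PACF at lag k is phi_{kk}, the last component of the solution
to the Yule-Walker system G_k phi = r_k where
  (G_k)_{ij} = rho(|i - j|), (r_k)_i = rho(i), i,j = 1..k.
Equivalently, Durbin-Levinson gives phi_{kk} iteratively:
  phi_{11} = rho(1)
  phi_{kk} = [rho(k) - sum_{j=1..k-1} phi_{k-1,j} rho(k-j)]
            / [1 - sum_{j=1..k-1} phi_{k-1,j} rho(j)],
  phi_{k,j} = phi_{k-1,j} - phi_{kk} phi_{k-1,k-j},  j = 1..k-1.
Step k = 1:
  phi_11 = rho(1) = 0.4658.
Step k = 2:
  phi_22 = [rho(2) - phi_11 rho(1)] / [1 - phi_11 rho(1)] = [0.3083 - (0.4658)(0.4658)] / [1 - (0.4658)(0.4658)]
         = 0.09133036 / 0.78303036 = 0.116637.
  Update: phi_21 = phi_11 - phi_22 phi_11 = 0.4658 - (0.116637)(0.4658) = 0.41147.
Step k = 3:
  phi_33 = [rho(3) - phi_21 rho(2) - phi_22 rho(1)] / [1 - phi_21 rho(1) - phi_22 rho(2)]
    numerator   = 0.019 - (0.41147)(0.3083) - (0.116637)(0.4658) = -0.16218588
    denominator = 1 - (0.41147)(0.4658) - (0.116637)(0.3083) = 0.77237786
  phi_33 = -0.16218588 / 0.77237786 = -0.21.
Therefore phi_{33} = -0.2100.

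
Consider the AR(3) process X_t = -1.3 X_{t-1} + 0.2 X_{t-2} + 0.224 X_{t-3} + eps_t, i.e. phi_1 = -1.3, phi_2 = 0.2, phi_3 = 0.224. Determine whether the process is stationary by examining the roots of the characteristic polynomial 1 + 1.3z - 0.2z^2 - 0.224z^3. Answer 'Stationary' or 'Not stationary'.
\text{Not stationary}

The AR(p) characteristic polynomial is P(z) = 1 + 1.3z - 0.2z^2 - 0.224z^3.
Stationarity requires all roots to lie outside the unit circle, i.e. |z| > 1 for every root.
Degree 3: look for a simple real root z0 first, then factor out (1 - z/z0) and solve the remaining quadratic.
Testing z0 = -2.5: P(-2.5) = 1 + (1.3)(-2.5) + (-0.2)(-2.5)^2 + (-0.224)(-2.5)^3
  = 1 + (-3.25) + (-1.25) + (3.5) = 0.  So z_0 = -2.5 is a root, |z_0| = 2.5.
Divide out the factor (1 + 0.4 z) = (1 - z/z0) (since 1/z0 = -0.4):
  P(z) = (1 + 0.4 z)(1 + (0.9) z + (-0.56) z^2)
  [check: z-coef 0.9 - (-0.4) = 1.3; z^2-coef -0.56 - (-0.4)(0.9) = -0.2; z^3-coef -(-0.4)(-0.56) = -0.224.]
Remaining roots from the quadratic factor 1 + (0.9) z + (-0.56) z^2:
  Set 1 + (0.9) z + (-0.56) z^2 = 0, i.e. a z^2 + b z + c = 0 with a = -0.56, b = 0.9, c = 1.
  Discriminant D = b^2 - 4ac = (0.9)^2 - 4*(-0.56)*1 = 0.81 - (-2.24) = 3.05.
  D >= 0, so the roots are real: z = (-b +/- sqrt(D)) / (2a) = (-0.9 +/- 1.746425) / (-1.12).
    z_1 = (-0.9 + 1.746425) / (-1.12) = -0.7557,   |z_1| = 0.7557.
    z_2 = (-0.9 - 1.746425) / (-1.12) = 2.3629,   |z_2| = 2.3629.
Moduli of all roots: 2.5000, 0.7557, 2.3629.
All moduli strictly greater than 1? No.
Verdict: Not stationary.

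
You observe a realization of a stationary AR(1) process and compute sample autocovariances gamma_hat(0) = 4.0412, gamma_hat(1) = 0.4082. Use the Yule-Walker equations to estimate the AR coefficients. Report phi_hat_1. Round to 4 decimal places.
\hat\phi_{1} = 0.1010

The Yule-Walker equations for an AR(p) process read, in matrix form,
  Gamma_p phi = r_p,   with   (Gamma_p)_{ij} = gamma(|i - j|),
                       (r_p)_i = gamma(i),   i,j = 1..p.
Substitute the sample gammas (Toeplitz matrix and right-hand side of size 1):
  Gamma_p = [[4.0412]]
  r_p     = [0.4082]
With p = 1 this is the single equation gamma(0) phi_1 = gamma(1):
  phi_hat_1 = gamma(1) / gamma(0) = 0.4082 / 4.0412 = 0.1010.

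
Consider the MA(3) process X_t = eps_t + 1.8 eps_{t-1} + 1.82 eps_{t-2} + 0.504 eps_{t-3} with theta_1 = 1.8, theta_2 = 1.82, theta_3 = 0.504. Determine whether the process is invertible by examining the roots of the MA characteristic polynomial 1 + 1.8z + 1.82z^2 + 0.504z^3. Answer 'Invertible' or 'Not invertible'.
\text{Not invertible}

The MA(q) characteristic polynomial is P(z) = 1 + 1.8z + 1.82z^2 + 0.504z^3.
Invertibility requires all roots to lie outside the unit circle, i.e. |z| > 1 for every root.
Degree 3: look for a simple real root z0 first, then factor out (1 - z/z0) and solve the remaining quadratic.
Testing z0 = -2.5: P(-2.5) = 1 + (1.8)(-2.5) + (1.82)(-2.5)^2 + (0.504)(-2.5)^3
  = 1 + (-4.5) + (11.375) + (-7.875) = 0.  So z_0 = -2.5 is a root, |z_0| = 2.5.
Divide out the factor (1 + 0.4 z) = (1 - z/z0) (since 1/z0 = -0.4):
  P(z) = (1 + 0.4 z)(1 + (1.4) z + (1.26) z^2)
  [check: z-coef 1.4 - (-0.4) = 1.8; z^2-coef 1.26 - (-0.4)(1.4) = 1.82; z^3-coef -(-0.4)(1.26) = 0.504.]
Remaining roots from the quadratic factor 1 + (1.4) z + (1.26) z^2:
  Set 1 + (1.4) z + (1.26) z^2 = 0, i.e. a z^2 + b z + c = 0 with a = 1.26, b = 1.4, c = 1.
  Discriminant D = b^2 - 4ac = (1.4)^2 - 4*(1.26)*1 = 1.96 - (5.04) = -3.08.
  D < 0, so the roots are the complex-conjugate pair z = (-b +/- i sqrt(-D)) / (2a) = -0.5556 +/- 0.6964i.
  For a conjugate pair |z|^2 = z * conj(z) = (product of roots) = c/a = 1/(1.26) = 0.793651, so |z| = sqrt(0.793651) = 0.8909 for both roots.
Moduli of all roots: 2.5000, 0.8909, 0.8909.
All moduli strictly greater than 1? No.
Verdict: Not invertible.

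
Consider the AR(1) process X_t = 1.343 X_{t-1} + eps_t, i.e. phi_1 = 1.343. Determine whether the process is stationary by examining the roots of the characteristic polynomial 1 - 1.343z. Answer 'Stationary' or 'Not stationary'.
\text{Not stationary}

The AR(p) characteristic polynomial is P(z) = 1 - 1.343z.
Stationarity requires all roots to lie outside the unit circle, i.e. |z| > 1 for every root.
This is linear in z: 1 + (-1.343) z = 0  =>  z = -1/(-1.343) = 0.744602,  |z| = 0.744602.
Moduli of all roots: 0.7446.
All moduli strictly greater than 1? No.
Verdict: Not stationary.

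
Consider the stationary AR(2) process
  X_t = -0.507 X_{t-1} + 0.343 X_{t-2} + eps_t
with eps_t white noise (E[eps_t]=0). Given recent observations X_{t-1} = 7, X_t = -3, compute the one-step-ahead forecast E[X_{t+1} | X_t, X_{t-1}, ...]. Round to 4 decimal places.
E[X_{t+1} \mid \mathcal F_t] = 3.9220

For an AR(p) model X_t = c + sum_i phi_i X_{t-i} + eps_t, the
one-step-ahead conditional mean is
  E[X_{t+1} | X_t, ...] = c + sum_i phi_i X_{t+1-i}.
Substitute known values:
  E[X_{t+1} | ...] = (-0.507) * (-3) + (0.343) * (7)
                   = 3.9220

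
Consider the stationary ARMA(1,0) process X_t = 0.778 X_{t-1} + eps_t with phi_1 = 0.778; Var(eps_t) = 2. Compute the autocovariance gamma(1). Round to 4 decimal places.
\gamma(1) = 3.9421

Multiply the model equation by X_{t-k} and take expectations. With theta_0 = psi_0 = 1 and psi_j the MA(infinity) weights, this gives
  gamma(k) - sum_i phi_i gamma(k-i) = c_k,
  c_k = sigma^2 * sum_{j=k..q} theta_j psi_{j-k}   (c_k = 0 for k > q),
using gamma(-m) = gamma(m).
Pure AR (q = 0): c_0 = sigma^2 = 2, c_k = 0 for k >= 1.
Equations for k = 0 and k = 1 (AR order 1):
  gamma(0) = phi_1 gamma(1) + c_0
  gamma(1) = phi_1 gamma(0) + c_1
Substituting the second into the first: gamma(0) (1 - phi_1^2) = c_0 + phi_1 c_1, so
  gamma(0) = c_0 / (1 - phi_1^2) = 2 / (1 - (0.778)^2) = 2 / 0.394716 = 5.066934.
  gamma(1) = phi_1 gamma(0) = (0.778)(5.066934) = 3.942075.
Therefore gamma(1) = 3.9421 (to 4 decimal places).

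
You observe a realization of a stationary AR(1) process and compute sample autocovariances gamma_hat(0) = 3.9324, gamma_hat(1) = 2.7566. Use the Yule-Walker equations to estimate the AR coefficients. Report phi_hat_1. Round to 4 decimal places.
\hat\phi_{1} = 0.7010

The Yule-Walker equations for an AR(p) process read, in matrix form,
  Gamma_p phi = r_p,   with   (Gamma_p)_{ij} = gamma(|i - j|),
                       (r_p)_i = gamma(i),   i,j = 1..p.
Substitute the sample gammas (Toeplitz matrix and right-hand side of size 1):
  Gamma_p = [[3.9324]]
  r_p     = [2.7566]
With p = 1 this is the single equation gamma(0) phi_1 = gamma(1):
  phi_hat_1 = gamma(1) / gamma(0) = 2.7566 / 3.9324 = 0.7010.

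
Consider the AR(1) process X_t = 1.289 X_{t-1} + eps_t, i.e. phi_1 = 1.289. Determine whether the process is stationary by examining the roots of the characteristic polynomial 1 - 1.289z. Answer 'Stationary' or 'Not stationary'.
\text{Not stationary}

The AR(p) characteristic polynomial is P(z) = 1 - 1.289z.
Stationarity requires all roots to lie outside the unit circle, i.e. |z| > 1 for every root.
This is linear in z: 1 + (-1.289) z = 0  =>  z = -1/(-1.289) = 0.775795,  |z| = 0.775795.
Moduli of all roots: 0.7758.
All moduli strictly greater than 1? No.
Verdict: Not stationary.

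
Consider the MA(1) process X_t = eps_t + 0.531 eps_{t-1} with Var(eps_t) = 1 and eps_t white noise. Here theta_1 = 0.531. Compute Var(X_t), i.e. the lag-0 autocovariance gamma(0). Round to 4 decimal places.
\gamma(0) = 1.2820

For an MA(q) process X_t = eps_t + sum_i theta_i eps_{t-i} with
Var(eps_t) = sigma^2, the variance is
  gamma(0) = sigma^2 * (1 + sum_i theta_i^2).
  sum_i theta_i^2 = (0.531)^2 = 0.281961.
  gamma(0) = 1 * (1 + 0.281961) = 1 * 1.281961 = 1.281961, which rounds to 1.2820.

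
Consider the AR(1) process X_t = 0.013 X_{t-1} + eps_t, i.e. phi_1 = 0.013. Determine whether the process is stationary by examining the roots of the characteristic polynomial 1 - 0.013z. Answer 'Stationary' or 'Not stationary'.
\text{Stationary}

The AR(p) characteristic polynomial is P(z) = 1 - 0.013z.
Stationarity requires all roots to lie outside the unit circle, i.e. |z| > 1 for every root.
This is linear in z: 1 + (-0.013) z = 0  =>  z = -1/(-0.013) = 76.923077,  |z| = 76.923077.
Moduli of all roots: 76.9231.
All moduli strictly greater than 1? Yes.
Verdict: Stationary.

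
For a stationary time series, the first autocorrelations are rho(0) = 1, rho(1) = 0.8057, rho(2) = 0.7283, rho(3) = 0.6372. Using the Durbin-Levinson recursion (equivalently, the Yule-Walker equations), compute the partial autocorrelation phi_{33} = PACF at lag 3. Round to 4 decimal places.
\phi_{33} = 0.0031

The PACF at lag k is phi_{kk}, the last component of the solution
to the Yule-Walker system G_k phi = r_k where
  (G_k)_{ij} = rho(|i - j|), (r_k)_i = rho(i), i,j = 1..k.
Equivalently, Durbin-Levinson gives phi_{kk} iteratively:
  phi_{11} = rho(1)
  phi_{kk} = [rho(k) - sum_{j=1..k-1} phi_{k-1,j} rho(k-j)]
            / [1 - sum_{j=1..k-1} phi_{k-1,j} rho(j)],
  phi_{k,j} = phi_{k-1,j} - phi_{kk} phi_{k-1,k-j},  j = 1..k-1.
Step k = 1:
  phi_11 = rho(1) = 0.8057.
Step k = 2:
  phi_22 = [rho(2) - phi_11 rho(1)] / [1 - phi_11 rho(1)] = [0.7283 - (0.8057)(0.8057)] / [1 - (0.8057)(0.8057)]
         = 0.07914751 / 0.35084751 = 0.225589.
  Update: phi_21 = phi_11 - phi_22 phi_11 = 0.8057 - (0.225589)(0.8057) = 0.623943.
Step k = 3:
  phi_33 = [rho(3) - phi_21 rho(2) - phi_22 rho(1)] / [1 - phi_21 rho(1) - phi_22 rho(2)]
    numerator   = 0.6372 - (0.623943)(0.7283) - (0.225589)(0.8057) = 0.00102519
    denominator = 1 - (0.623943)(0.8057) - (0.225589)(0.7283) = 0.33299266
  phi_33 = 0.00102519 / 0.33299266 = 0.0031.
Therefore phi_{33} = 0.0031.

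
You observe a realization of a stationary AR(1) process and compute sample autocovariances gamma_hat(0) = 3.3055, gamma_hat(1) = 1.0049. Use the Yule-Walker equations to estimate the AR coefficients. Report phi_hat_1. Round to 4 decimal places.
\hat\phi_{1} = 0.3040

The Yule-Walker equations for an AR(p) process read, in matrix form,
  Gamma_p phi = r_p,   with   (Gamma_p)_{ij} = gamma(|i - j|),
                       (r_p)_i = gamma(i),   i,j = 1..p.
Substitute the sample gammas (Toeplitz matrix and right-hand side of size 1):
  Gamma_p = [[3.3055]]
  r_p     = [1.0049]
With p = 1 this is the single equation gamma(0) phi_1 = gamma(1):
  phi_hat_1 = gamma(1) / gamma(0) = 1.0049 / 3.3055 = 0.3040.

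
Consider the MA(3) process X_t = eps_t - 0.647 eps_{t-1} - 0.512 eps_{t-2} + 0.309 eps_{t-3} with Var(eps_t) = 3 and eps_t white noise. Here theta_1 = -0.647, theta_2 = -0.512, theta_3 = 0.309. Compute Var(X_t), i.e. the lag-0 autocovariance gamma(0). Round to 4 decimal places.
\gamma(0) = 5.3287

For an MA(q) process X_t = eps_t + sum_i theta_i eps_{t-i} with
Var(eps_t) = sigma^2, the variance is
  gamma(0) = sigma^2 * (1 + sum_i theta_i^2).
  sum_i theta_i^2 = (-0.647)^2 + (-0.512)^2 + (0.309)^2 = 0.418609 + 0.262144 + 0.095481 = 0.776234.
  gamma(0) = 3 * (1 + 0.776234) = 3 * 1.776234 = 5.328702, which rounds to 5.3287.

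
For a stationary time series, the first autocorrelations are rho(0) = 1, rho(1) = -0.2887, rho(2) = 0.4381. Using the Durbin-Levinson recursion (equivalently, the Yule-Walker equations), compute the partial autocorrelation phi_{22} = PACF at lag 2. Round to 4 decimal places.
\phi_{22} = 0.3870

The PACF at lag k is phi_{kk}, the last component of the solution
to the Yule-Walker system G_k phi = r_k where
  (G_k)_{ij} = rho(|i - j|), (r_k)_i = rho(i), i,j = 1..k.
Equivalently, Durbin-Levinson gives phi_{kk} iteratively:
  phi_{11} = rho(1)
  phi_{kk} = [rho(k) - sum_{j=1..k-1} phi_{k-1,j} rho(k-j)]
            / [1 - sum_{j=1..k-1} phi_{k-1,j} rho(j)],
  phi_{k,j} = phi_{k-1,j} - phi_{kk} phi_{k-1,k-j},  j = 1..k-1.
Step k = 1:
  phi_11 = rho(1) = -0.2887.
Step k = 2:
  phi_22 = [rho(2) - phi_11 rho(1)] / [1 - phi_11 rho(1)] = [0.4381 - (-0.2887)(-0.2887)] / [1 - (-0.2887)(-0.2887)]
         = 0.35475231 / 0.91665231 = 0.387.
Therefore phi_{22} = 0.3870.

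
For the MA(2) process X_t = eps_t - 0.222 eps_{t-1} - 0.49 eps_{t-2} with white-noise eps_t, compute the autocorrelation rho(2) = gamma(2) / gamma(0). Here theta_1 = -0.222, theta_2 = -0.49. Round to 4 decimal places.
\rho(2) = -0.3800

For an MA(q) process with theta_0 = 1, the autocovariance is
  gamma(k) = sigma^2 * sum_{i=0..q-k} theta_i * theta_{i+k},
and rho(k) = gamma(k) / gamma(0). Sigma^2 cancels.
  numerator   = (1)*(-0.49) = -0.49.
  denominator = (1)^2 + (-0.222)^2 + (-0.49)^2 = 1.289384.
  rho(2) = -0.49 / 1.289384 = -0.3800.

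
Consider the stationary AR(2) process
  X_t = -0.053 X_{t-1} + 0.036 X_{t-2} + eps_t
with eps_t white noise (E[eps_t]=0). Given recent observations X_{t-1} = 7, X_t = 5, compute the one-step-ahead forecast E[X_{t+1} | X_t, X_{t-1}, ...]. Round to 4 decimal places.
E[X_{t+1} \mid \mathcal F_t] = -0.0130

For an AR(p) model X_t = c + sum_i phi_i X_{t-i} + eps_t, the
one-step-ahead conditional mean is
  E[X_{t+1} | X_t, ...] = c + sum_i phi_i X_{t+1-i}.
Substitute known values:
  E[X_{t+1} | ...] = (-0.053) * (5) + (0.036) * (7)
                   = -0.0130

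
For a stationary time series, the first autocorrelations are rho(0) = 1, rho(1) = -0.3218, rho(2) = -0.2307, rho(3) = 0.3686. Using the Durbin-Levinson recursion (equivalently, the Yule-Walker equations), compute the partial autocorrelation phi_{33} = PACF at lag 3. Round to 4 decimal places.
\phi_{33} = 0.1901

The PACF at lag k is phi_{kk}, the last component of the solution
to the Yule-Walker system G_k phi = r_k where
  (G_k)_{ij} = rho(|i - j|), (r_k)_i = rho(i), i,j = 1..k.
Equivalently, Durbin-Levinson gives phi_{kk} iteratively:
  phi_{11} = rho(1)
  phi_{kk} = [rho(k) - sum_{j=1..k-1} phi_{k-1,j} rho(k-j)]
            / [1 - sum_{j=1..k-1} phi_{k-1,j} rho(j)],
  phi_{k,j} = phi_{k-1,j} - phi_{kk} phi_{k-1,k-j},  j = 1..k-1.
Step k = 1:
  phi_11 = rho(1) = -0.3218.
Step k = 2:
  phi_22 = [rho(2) - phi_11 rho(1)] / [1 - phi_11 rho(1)] = [-0.2307 - (-0.3218)(-0.3218)] / [1 - (-0.3218)(-0.3218)]
         = -0.33425524 / 0.89644476 = -0.372868.
  Update: phi_21 = phi_11 - phi_22 phi_11 = -0.3218 - (-0.372868)(-0.3218) = -0.441789.
Step k = 3:
  phi_33 = [rho(3) - phi_21 rho(2) - phi_22 rho(1)] / [1 - phi_21 rho(1) - phi_22 rho(2)]
    numerator   = 0.3686 - (-0.441789)(-0.2307) - (-0.372868)(-0.3218) = 0.14669052
    denominator = 1 - (-0.441789)(-0.3218) - (-0.372868)(-0.2307) = 0.7718118
  phi_33 = 0.14669052 / 0.7718118 = 0.1901.
Therefore phi_{33} = 0.1901.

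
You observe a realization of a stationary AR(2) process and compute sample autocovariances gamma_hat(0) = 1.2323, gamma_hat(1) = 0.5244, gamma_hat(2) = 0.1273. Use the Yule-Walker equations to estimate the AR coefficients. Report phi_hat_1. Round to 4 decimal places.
\hat\phi_{1} = 0.4660

The Yule-Walker equations for an AR(p) process read, in matrix form,
  Gamma_p phi = r_p,   with   (Gamma_p)_{ij} = gamma(|i - j|),
                       (r_p)_i = gamma(i),   i,j = 1..p.
Substitute the sample gammas (Toeplitz matrix and right-hand side of size 2):
  Gamma_p = [[1.2323, 0.5244], [0.5244, 1.2323]]
  r_p     = [0.5244, 0.1273]
Written out:
  1.2323 phi_1 + 0.5244 phi_2 = 0.5244
  0.5244 phi_1 + 1.2323 phi_2 = 0.1273
Solve by Cramer's rule:
  det = gamma(0)^2 - gamma(1)^2 = (1.2323)^2 - (0.5244)^2 = 1.51856329 - 0.27499536 = 1.24356793
  phi_hat_1 = [gamma(1) gamma(0) - gamma(1) gamma(2)] / det = [(0.5244)(1.2323) - (0.5244)(0.1273)] / 1.24356793 = 0.579462 / 1.24356793 = 0.466
  phi_hat_2 = [gamma(0) gamma(2) - gamma(1)^2] / det = [(1.2323)(0.1273) - (0.5244)^2] / 1.24356793 = -0.11812357 / 1.24356793 = -0.095
So phi_hat = [0.4660, -0.0950].
Therefore phi_hat_1 = 0.4660.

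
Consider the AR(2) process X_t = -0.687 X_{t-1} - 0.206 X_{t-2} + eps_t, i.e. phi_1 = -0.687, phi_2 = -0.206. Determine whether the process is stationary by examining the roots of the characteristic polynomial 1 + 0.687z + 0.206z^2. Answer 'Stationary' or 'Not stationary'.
\text{Stationary}

The AR(p) characteristic polynomial is P(z) = 1 + 0.687z + 0.206z^2.
Stationarity requires all roots to lie outside the unit circle, i.e. |z| > 1 for every root.
Set 1 + (0.687) z + (0.206) z^2 = 0, i.e. a z^2 + b z + c = 0 with a = 0.206, b = 0.687, c = 1.
Discriminant D = b^2 - 4ac = (0.687)^2 - 4*(0.206)*1 = 0.471969 - (0.824) = -0.352031.
D < 0, so the roots are the complex-conjugate pair z = (-b +/- i sqrt(-D)) / (2a) = -1.6675 +/- 1.4401i.
For a conjugate pair |z|^2 = z * conj(z) = (product of roots) = c/a = 1/(0.206) = 4.854369, so |z| = sqrt(4.854369) = 2.2033 for both roots.
Moduli of all roots: 2.2033, 2.2033.
All moduli strictly greater than 1? Yes.
Verdict: Stationary.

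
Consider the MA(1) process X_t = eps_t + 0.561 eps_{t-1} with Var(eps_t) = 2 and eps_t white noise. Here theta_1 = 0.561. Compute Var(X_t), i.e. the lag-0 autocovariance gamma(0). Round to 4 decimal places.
\gamma(0) = 2.6294

For an MA(q) process X_t = eps_t + sum_i theta_i eps_{t-i} with
Var(eps_t) = sigma^2, the variance is
  gamma(0) = sigma^2 * (1 + sum_i theta_i^2).
  sum_i theta_i^2 = (0.561)^2 = 0.314721.
  gamma(0) = 2 * (1 + 0.314721) = 2 * 1.314721 = 2.629442, which rounds to 2.6294.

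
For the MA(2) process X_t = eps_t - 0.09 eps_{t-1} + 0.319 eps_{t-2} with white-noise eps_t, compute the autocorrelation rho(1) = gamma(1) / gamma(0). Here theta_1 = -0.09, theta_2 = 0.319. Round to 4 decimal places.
\rho(1) = -0.1070

For an MA(q) process with theta_0 = 1, the autocovariance is
  gamma(k) = sigma^2 * sum_{i=0..q-k} theta_i * theta_{i+k},
and rho(k) = gamma(k) / gamma(0). Sigma^2 cancels.
  numerator   = (1)*(-0.09) + (-0.09)*(0.319) = -0.11871.
  denominator = (1)^2 + (-0.09)^2 + (0.319)^2 = 1.109861.
  rho(1) = -0.11871 / 1.109861 = -0.1070.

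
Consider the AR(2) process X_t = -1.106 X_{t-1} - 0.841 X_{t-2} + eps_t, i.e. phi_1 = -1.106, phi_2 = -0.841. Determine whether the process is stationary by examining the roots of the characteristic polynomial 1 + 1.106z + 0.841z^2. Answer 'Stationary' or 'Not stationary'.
\text{Stationary}

The AR(p) characteristic polynomial is P(z) = 1 + 1.106z + 0.841z^2.
Stationarity requires all roots to lie outside the unit circle, i.e. |z| > 1 for every root.
Set 1 + (1.106) z + (0.841) z^2 = 0, i.e. a z^2 + b z + c = 0 with a = 0.841, b = 1.106, c = 1.
Discriminant D = b^2 - 4ac = (1.106)^2 - 4*(0.841)*1 = 1.223236 - (3.364) = -2.140764.
D < 0, so the roots are the complex-conjugate pair z = (-b +/- i sqrt(-D)) / (2a) = -0.6576 +/- 0.8699i.
For a conjugate pair |z|^2 = z * conj(z) = (product of roots) = c/a = 1/(0.841) = 1.189061, so |z| = sqrt(1.189061) = 1.0904 for both roots.
Moduli of all roots: 1.0904, 1.0904.
All moduli strictly greater than 1? Yes.
Verdict: Stationary.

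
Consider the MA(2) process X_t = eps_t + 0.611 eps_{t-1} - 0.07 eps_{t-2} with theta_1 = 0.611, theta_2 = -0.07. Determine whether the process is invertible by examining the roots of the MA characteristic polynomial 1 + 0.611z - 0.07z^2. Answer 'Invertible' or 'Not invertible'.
\text{Invertible}

The MA(q) characteristic polynomial is P(z) = 1 + 0.611z - 0.07z^2.
Invertibility requires all roots to lie outside the unit circle, i.e. |z| > 1 for every root.
Set 1 + (0.611) z + (-0.07) z^2 = 0, i.e. a z^2 + b z + c = 0 with a = -0.07, b = 0.611, c = 1.
Discriminant D = b^2 - 4ac = (0.611)^2 - 4*(-0.07)*1 = 0.373321 - (-0.28) = 0.653321.
D >= 0, so the roots are real: z = (-b +/- sqrt(D)) / (2a) = (-0.611 +/- 0.808283) / (-0.14).
  z_1 = (-0.611 + 0.808283) / (-0.14) = -1.4092,   |z_1| = 1.4092.
  z_2 = (-0.611 - 0.808283) / (-0.14) = 10.1377,   |z_2| = 10.1377.
Moduli of all roots: 1.4092, 10.1377.
All moduli strictly greater than 1? Yes.
Verdict: Invertible.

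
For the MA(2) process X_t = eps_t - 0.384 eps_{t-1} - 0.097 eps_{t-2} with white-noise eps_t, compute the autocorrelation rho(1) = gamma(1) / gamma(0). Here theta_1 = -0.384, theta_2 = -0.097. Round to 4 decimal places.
\rho(1) = -0.2997

For an MA(q) process with theta_0 = 1, the autocovariance is
  gamma(k) = sigma^2 * sum_{i=0..q-k} theta_i * theta_{i+k},
and rho(k) = gamma(k) / gamma(0). Sigma^2 cancels.
  numerator   = (1)*(-0.384) + (-0.384)*(-0.097) = -0.346752.
  denominator = (1)^2 + (-0.384)^2 + (-0.097)^2 = 1.156865.
  rho(1) = -0.346752 / 1.156865 = -0.2997.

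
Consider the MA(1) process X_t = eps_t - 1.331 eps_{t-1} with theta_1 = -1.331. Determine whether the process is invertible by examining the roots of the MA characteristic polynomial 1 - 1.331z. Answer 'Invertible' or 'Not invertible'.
\text{Not invertible}

The MA(q) characteristic polynomial is P(z) = 1 - 1.331z.
Invertibility requires all roots to lie outside the unit circle, i.e. |z| > 1 for every root.
This is linear in z: 1 + (-1.331) z = 0  =>  z = -1/(-1.331) = 0.751315,  |z| = 0.751315.
Moduli of all roots: 0.7513.
All moduli strictly greater than 1? No.
Verdict: Not invertible.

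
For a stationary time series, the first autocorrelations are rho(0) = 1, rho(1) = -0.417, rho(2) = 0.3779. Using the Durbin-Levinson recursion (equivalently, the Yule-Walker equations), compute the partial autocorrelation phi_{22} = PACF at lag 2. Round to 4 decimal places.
\phi_{22} = 0.2470

The PACF at lag k is phi_{kk}, the last component of the solution
to the Yule-Walker system G_k phi = r_k where
  (G_k)_{ij} = rho(|i - j|), (r_k)_i = rho(i), i,j = 1..k.
Equivalently, Durbin-Levinson gives phi_{kk} iteratively:
  phi_{11} = rho(1)
  phi_{kk} = [rho(k) - sum_{j=1..k-1} phi_{k-1,j} rho(k-j)]
            / [1 - sum_{j=1..k-1} phi_{k-1,j} rho(j)],
  phi_{k,j} = phi_{k-1,j} - phi_{kk} phi_{k-1,k-j},  j = 1..k-1.
Step k = 1:
  phi_11 = rho(1) = -0.417.
Step k = 2:
  phi_22 = [rho(2) - phi_11 rho(1)] / [1 - phi_11 rho(1)] = [0.3779 - (-0.417)(-0.417)] / [1 - (-0.417)(-0.417)]
         = 0.204011 / 0.826111 = 0.247.
Therefore phi_{22} = 0.2470.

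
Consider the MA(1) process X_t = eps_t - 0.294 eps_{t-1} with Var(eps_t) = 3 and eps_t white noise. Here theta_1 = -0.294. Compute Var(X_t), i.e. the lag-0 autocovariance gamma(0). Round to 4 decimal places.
\gamma(0) = 3.2593

For an MA(q) process X_t = eps_t + sum_i theta_i eps_{t-i} with
Var(eps_t) = sigma^2, the variance is
  gamma(0) = sigma^2 * (1 + sum_i theta_i^2).
  sum_i theta_i^2 = (-0.294)^2 = 0.086436.
  gamma(0) = 3 * (1 + 0.086436) = 3 * 1.086436 = 3.259308, which rounds to 3.2593.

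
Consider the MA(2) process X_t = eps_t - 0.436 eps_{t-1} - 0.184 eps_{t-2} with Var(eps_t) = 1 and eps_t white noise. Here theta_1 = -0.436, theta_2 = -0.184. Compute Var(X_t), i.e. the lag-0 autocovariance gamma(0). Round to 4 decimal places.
\gamma(0) = 1.2240

For an MA(q) process X_t = eps_t + sum_i theta_i eps_{t-i} with
Var(eps_t) = sigma^2, the variance is
  gamma(0) = sigma^2 * (1 + sum_i theta_i^2).
  sum_i theta_i^2 = (-0.436)^2 + (-0.184)^2 = 0.190096 + 0.033856 = 0.223952.
  gamma(0) = 1 * (1 + 0.223952) = 1 * 1.223952 = 1.223952, which rounds to 1.2240.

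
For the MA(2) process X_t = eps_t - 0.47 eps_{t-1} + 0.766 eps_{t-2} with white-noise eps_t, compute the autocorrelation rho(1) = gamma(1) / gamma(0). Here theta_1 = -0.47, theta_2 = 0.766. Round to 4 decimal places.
\rho(1) = -0.4592

For an MA(q) process with theta_0 = 1, the autocovariance is
  gamma(k) = sigma^2 * sum_{i=0..q-k} theta_i * theta_{i+k},
and rho(k) = gamma(k) / gamma(0). Sigma^2 cancels.
  numerator   = (1)*(-0.47) + (-0.47)*(0.766) = -0.83002.
  denominator = (1)^2 + (-0.47)^2 + (0.766)^2 = 1.807656.
  rho(1) = -0.83002 / 1.807656 = -0.4592.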